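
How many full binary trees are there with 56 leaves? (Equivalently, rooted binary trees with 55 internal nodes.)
C_55 = 1759414616608818870992479875972

These full binary trees are counted by the Catalan number C_n = (1/(n + 1)) · C(2n, n). For n = 55: C_55 = (1/56) · C(110, 55) = 98527218530093856775578873054432/56 = 1759414616608818870992479875972.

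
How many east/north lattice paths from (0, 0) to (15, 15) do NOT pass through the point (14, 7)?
Number of paths = 154071000

Total paths from (0, 0) to (15, 15): C(30, 15) = 155117520. Paths through (14, 7): (paths (0, 0) → (14, 7)) × (paths (14, 7) → (15, 15)) = C(21, 14) · C(9, 1) = 116280 · 9 = 1046520. Avoidance count = 155117520 − 1046520 = 154071000.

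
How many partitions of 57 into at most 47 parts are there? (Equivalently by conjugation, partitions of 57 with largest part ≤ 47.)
p(57, parts ≤ 47) = 614057

Use the recurrence p(n, m) = p(n, m−1) + p(n−m, m): either the largest part is < m (count p(n, m−1)) or the largest part is exactly m (remove one copy of m, count p(n−m, m)). With p(0, ·) = 1 this gives p(57, parts ≤ 47) = 614057. (By conjugating Young diagrams, this also counts partitions of 57 into at most 47 parts.)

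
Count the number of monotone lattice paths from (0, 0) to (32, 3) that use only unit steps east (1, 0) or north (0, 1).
Number of paths = 6545

A monotone lattice path from (0, 0) to (32, 3) consists of 32 east steps and 3 north steps in some order, so it is determined by which 32 of the 35 steps are east. The count is C(35, 32) = 6545.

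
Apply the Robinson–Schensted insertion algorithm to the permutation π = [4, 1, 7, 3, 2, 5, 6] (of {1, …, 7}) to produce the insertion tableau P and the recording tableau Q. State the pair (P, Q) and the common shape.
P = [1, 2, 5, 6] / [3, 7] / [4];  Q = [1, 3, 6, 7] / [2, 4] / [5];  common shape = (4, 2, 1)

Row-insert the values π_1, π_2, … into P one at a time, bumping the leftmost entry strictly greater than the inserted value down to the next row. The recording tableau Q records, in position (i, j), the step at which that cell was added to P.
  Insert 4 (step 1): P = [4];  Q = [1]
  Insert 1 (step 2): P = [1] / [4];  Q = [1] / [2]
  Insert 7 (step 3): P = [1, 7] / [4];  Q = [1, 3] / [2]
  Insert 3 (step 4): P = [1, 3] / [4, 7];  Q = [1, 3] / [2, 4]
  Insert 2 (step 5): P = [1, 2] / [3, 7] / [4];  Q = [1, 3] / [2, 4] / [5]
  Insert 5 (step 6): P = [1, 2, 5] / [3, 7] / [4];  Q = [1, 3, 6] / [2, 4] / [5]
  Insert 6 (step 7): P = [1, 2, 5, 6] / [3, 7] / [4];  Q = [1, 3, 6, 7] / [2, 4] / [5]
Final shape: (4, 2, 1).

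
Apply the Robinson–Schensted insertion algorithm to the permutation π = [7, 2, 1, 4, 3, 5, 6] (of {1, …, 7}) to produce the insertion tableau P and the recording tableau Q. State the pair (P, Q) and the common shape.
P = [1, 3, 5, 6] / [2, 4] / [7];  Q = [1, 4, 6, 7] / [2, 5] / [3];  common shape = (4, 2, 1)

Row-insert the values π_1, π_2, … into P one at a time, bumping the leftmost entry strictly greater than the inserted value down to the next row. The recording tableau Q records, in position (i, j), the step at which that cell was added to P.
  Insert 7 (step 1): P = [7];  Q = [1]
  Insert 2 (step 2): P = [2] / [7];  Q = [1] / [2]
  Insert 1 (step 3): P = [1] / [2] / [7];  Q = [1] / [2] / [3]
  Insert 4 (step 4): P = [1, 4] / [2] / [7];  Q = [1, 4] / [2] / [3]
  Insert 3 (step 5): P = [1, 3] / [2, 4] / [7];  Q = [1, 4] / [2, 5] / [3]
  Insert 5 (step 6): P = [1, 3, 5] / [2, 4] / [7];  Q = [1, 4, 6] / [2, 5] / [3]
  Insert 6 (step 7): P = [1, 3, 5, 6] / [2, 4] / [7];  Q = [1, 4, 6, 7] / [2, 5] / [3]
Final shape: (4, 2, 1).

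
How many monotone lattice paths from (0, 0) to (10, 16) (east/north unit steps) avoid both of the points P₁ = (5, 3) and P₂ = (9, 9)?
Number of paths = 4537047

Inclusion–exclusion. Total paths: C(26, 10) = 5311735. Through P₁: C(8, 5)·C(18, 5) = 479808. Through P₂: C(18, 9)·C(8, 1) = 388960. Since P₁ is strictly southwest of P₂, a monotone path through both must visit P₁ then P₂; paths through both = C(8, 5)·C(10, 4)·C(8, 1) = 94080. Avoid both = 5311735 − 479808 − 388960 + 94080 = 4537047.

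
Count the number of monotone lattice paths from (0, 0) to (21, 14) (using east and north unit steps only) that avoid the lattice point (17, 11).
Number of paths = 1568363100

Total paths from (0, 0) to (21, 14): C(35, 21) = 2319959400. Paths through (17, 11): (paths (0, 0) → (17, 11)) × (paths (17, 11) → (21, 14)) = C(28, 17) · C(7, 4) = 21474180 · 35 = 751596300. Avoidance count = 2319959400 − 751596300 = 1568363100.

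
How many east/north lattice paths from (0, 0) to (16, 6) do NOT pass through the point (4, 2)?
Number of paths = 47313

Total paths from (0, 0) to (16, 6): C(22, 16) = 74613. Paths through (4, 2): (paths (0, 0) → (4, 2)) × (paths (4, 2) → (16, 6)) = C(6, 4) · C(16, 12) = 15 · 1820 = 27300. Avoidance count = 74613 − 27300 = 47313.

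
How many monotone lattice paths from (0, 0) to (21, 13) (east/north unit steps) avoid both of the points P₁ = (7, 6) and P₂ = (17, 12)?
Number of paths = 537676245

Inclusion–exclusion. Total paths: C(34, 21) = 927983760. Through P₁: C(13, 7)·C(21, 14) = 199536480. Through P₂: C(29, 17)·C(5, 4) = 259479675. Since P₁ is strictly southwest of P₂, a monotone path through both must visit P₁ then P₂; paths through both = C(13, 7)·C(16, 10)·C(5, 4) = 68708640. Avoid both = 927983760 − 199536480 − 259479675 + 68708640 = 537676245.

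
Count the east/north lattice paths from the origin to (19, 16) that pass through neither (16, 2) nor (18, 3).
Number of paths = 4059812716

Inclusion–exclusion. Total paths: C(35, 19) = 4059928950. Through P₁: C(18, 16)·C(17, 3) = 104040. Through P₂: C(21, 18)·C(14, 1) = 18620. Since P₁ is strictly southwest of P₂, a monotone path through both must visit P₁ then P₂; paths through both = C(18, 16)·C(3, 2)·C(14, 1) = 6426. Avoid both = 4059928950 − 104040 − 18620 + 6426 = 4059812716.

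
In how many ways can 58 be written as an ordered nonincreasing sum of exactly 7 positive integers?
p(58, 7 parts) = 19928

Partitions of n into exactly k parts are in bijection with partitions of n − k into at most k parts (subtract 1 from each part). So p(58, exactly 7) = p(51, parts ≤ 7). Computing via the recurrence p(m, j) = p(m, j−1) + p(m−j, j) gives 19928.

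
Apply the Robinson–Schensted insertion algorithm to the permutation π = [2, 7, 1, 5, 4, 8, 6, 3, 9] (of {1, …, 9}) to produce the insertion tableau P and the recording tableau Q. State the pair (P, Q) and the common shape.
P = [1, 3, 6, 9] / [2, 4, 8] / [5] / [7];  Q = [1, 2, 6, 9] / [3, 4, 7] / [5] / [8];  common shape = (4, 3, 1, 1)

Row-insert the values π_1, π_2, … into P one at a time, bumping the leftmost entry strictly greater than the inserted value down to the next row. The recording tableau Q records, in position (i, j), the step at which that cell was added to P.
  Insert 2 (step 1): P = [2];  Q = [1]
  Insert 7 (step 2): P = [2, 7];  Q = [1, 2]
  Insert 1 (step 3): P = [1, 7] / [2];  Q = [1, 2] / [3]
  Insert 5 (step 4): P = [1, 5] / [2, 7];  Q = [1, 2] / [3, 4]
  Insert 4 (step 5): P = [1, 4] / [2, 5] / [7];  Q = [1, 2] / [3, 4] / [5]
  Insert 8 (step 6): P = [1, 4, 8] / [2, 5] / [7];  Q = [1, 2, 6] / [3, 4] / [5]
  Insert 6 (step 7): P = [1, 4, 6] / [2, 5, 8] / [7];  Q = [1, 2, 6] / [3, 4, 7] / [5]
  Insert 3 (step 8): P = [1, 3, 6] / [2, 4, 8] / [5] / [7];  Q = [1, 2, 6] / [3, 4, 7] / [5] / [8]
  Insert 9 (step 9): P = [1, 3, 6, 9] / [2, 4, 8] / [5] / [7];  Q = [1, 2, 6, 9] / [3, 4, 7] / [5] / [8]
Final shape: (4, 3, 1, 1).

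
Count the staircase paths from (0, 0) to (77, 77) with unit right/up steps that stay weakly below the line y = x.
C_77 = 18793142726809884575211361279087545193250040

These NE paths below the diagonal are counted by the Catalan number C_n = (1/(n + 1)) · C(2n, n). For n = 77: C_77 = (1/78) · C(154, 77) = 1465865132691170996866486179768828525073503120/78 = 18793142726809884575211361279087545193250040.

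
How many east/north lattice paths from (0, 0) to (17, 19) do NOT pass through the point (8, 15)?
Number of paths = 8246922090

Total paths from (0, 0) to (17, 19): C(36, 17) = 8597496600. Paths through (8, 15): (paths (0, 0) → (8, 15)) × (paths (8, 15) → (17, 19)) = C(23, 8) · C(13, 9) = 490314 · 715 = 350574510. Avoidance count = 8597496600 − 350574510 = 8246922090.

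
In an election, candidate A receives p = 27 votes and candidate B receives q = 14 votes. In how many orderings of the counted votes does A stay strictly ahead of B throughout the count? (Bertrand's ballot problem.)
Strict-lead orderings = 11173706960

Total orderings of the 41 votes with 27 for A: C(41, 27) = 35240152720. By the Bertrand ballot formula (Cycle Lemma / reflection principle), the number of orderings in which A is strictly ahead of B throughout is (p − q)/(p + q) · C(p + q, p) = (27 − 14)/(27 + 14) · 35240152720 = 11173706960.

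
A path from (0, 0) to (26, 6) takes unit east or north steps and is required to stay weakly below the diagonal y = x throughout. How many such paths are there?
Number of paths = 704816

By the reflection principle (André's argument), the number of monotone paths to (26, 6) with n ≤ m that never go above y = x is C(32, 26) − C(32, 27) = 906192 − 201376 = 704816.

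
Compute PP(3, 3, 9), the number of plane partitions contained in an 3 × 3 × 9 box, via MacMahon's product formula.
PP(3, 3, 9) = 572572

Evaluate the triple product over i = 1..3, j = 1..3, k = 1..9. The factors are (2/1) · (3/2) · (4/3) · (5/4) · (6/5) · (7/6) · (8/7) · (9/8) · … (81 factors total). The numerators and denominators telescope so the product is an integer; carrying out the multiplication exactly gives PP(3, 3, 9) = 572572.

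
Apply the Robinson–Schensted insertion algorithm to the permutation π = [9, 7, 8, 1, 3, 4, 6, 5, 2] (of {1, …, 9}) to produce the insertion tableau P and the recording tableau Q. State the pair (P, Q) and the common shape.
P = [1, 2, 4, 5] / [3, 8] / [6] / [7] / [9];  Q = [1, 3, 6, 7] / [2, 5] / [4] / [8] / [9];  common shape = (4, 2, 1, 1, 1)

Row-insert the values π_1, π_2, … into P one at a time, bumping the leftmost entry strictly greater than the inserted value down to the next row. The recording tableau Q records, in position (i, j), the step at which that cell was added to P.
  Insert 9 (step 1): P = [9];  Q = [1]
  Insert 7 (step 2): P = [7] / [9];  Q = [1] / [2]
  Insert 8 (step 3): P = [7, 8] / [9];  Q = [1, 3] / [2]
  Insert 1 (step 4): P = [1, 8] / [7] / [9];  Q = [1, 3] / [2] / [4]
  Insert 3 (step 5): P = [1, 3] / [7, 8] / [9];  Q = [1, 3] / [2, 5] / [4]
  Insert 4 (step 6): P = [1, 3, 4] / [7, 8] / [9];  Q = [1, 3, 6] / [2, 5] / [4]
  Insert 6 (step 7): P = [1, 3, 4, 6] / [7, 8] / [9];  Q = [1, 3, 6, 7] / [2, 5] / [4]
  Insert 5 (step 8): P = [1, 3, 4, 5] / [6, 8] / [7] / [9];  Q = [1, 3, 6, 7] / [2, 5] / [4] / [8]
  Insert 2 (step 9): P = [1, 2, 4, 5] / [3, 8] / [6] / [7] / [9];  Q = [1, 3, 6, 7] / [2, 5] / [4] / [8] / [9]
Final shape: (4, 2, 1, 1, 1).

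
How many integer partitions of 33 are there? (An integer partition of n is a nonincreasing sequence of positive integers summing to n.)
p(33) = 10143

Compute p(n) via the recurrence p(n, m) = p(n, m−1) + p(n−m, m), where p(n, m) counts partitions of n with all parts ≤ m and p(n) = p(n, n). The base cases are p(0, m) = 1 and p(n, 0) = 0 for n > 0. Filling the table yields p(33) = 10143. (Euler's pentagonal recurrence is an alternative.)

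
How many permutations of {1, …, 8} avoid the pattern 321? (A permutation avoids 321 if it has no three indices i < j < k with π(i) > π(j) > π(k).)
C_8 = 1430

These 321-avoiding permutations are counted by the Catalan number C_n = (1/(n + 1)) · C(2n, n). For n = 8: C_8 = (1/9) · C(16, 8) = 12870/9 = 1430.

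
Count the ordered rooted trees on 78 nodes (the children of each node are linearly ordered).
C_77 = 18793142726809884575211361279087545193250040

These ordered rooted trees are counted by the Catalan number C_n = (1/(n + 1)) · C(2n, n). For n = 77: C_77 = (1/78) · C(154, 77) = 1465865132691170996866486179768828525073503120/78 = 18793142726809884575211361279087545193250040.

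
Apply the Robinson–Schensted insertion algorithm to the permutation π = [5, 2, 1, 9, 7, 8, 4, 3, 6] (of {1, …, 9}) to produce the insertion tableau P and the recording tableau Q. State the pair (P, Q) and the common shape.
P = [1, 3, 6] / [2, 4, 8] / [5, 7] / [9];  Q = [1, 4, 6] / [2, 5, 9] / [3, 7] / [8];  common shape = (3, 3, 2, 1)

Row-insert the values π_1, π_2, … into P one at a time, bumping the leftmost entry strictly greater than the inserted value down to the next row. The recording tableau Q records, in position (i, j), the step at which that cell was added to P.
  Insert 5 (step 1): P = [5];  Q = [1]
  Insert 2 (step 2): P = [2] / [5];  Q = [1] / [2]
  Insert 1 (step 3): P = [1] / [2] / [5];  Q = [1] / [2] / [3]
  Insert 9 (step 4): P = [1, 9] / [2] / [5];  Q = [1, 4] / [2] / [3]
  Insert 7 (step 5): P = [1, 7] / [2, 9] / [5];  Q = [1, 4] / [2, 5] / [3]
  Insert 8 (step 6): P = [1, 7, 8] / [2, 9] / [5];  Q = [1, 4, 6] / [2, 5] / [3]
  Insert 4 (step 7): P = [1, 4, 8] / [2, 7] / [5, 9];  Q = [1, 4, 6] / [2, 5] / [3, 7]
  Insert 3 (step 8): P = [1, 3, 8] / [2, 4] / [5, 7] / [9];  Q = [1, 4, 6] / [2, 5] / [3, 7] / [8]
  Insert 6 (step 9): P = [1, 3, 6] / [2, 4, 8] / [5, 7] / [9];  Q = [1, 4, 6] / [2, 5, 9] / [3, 7] / [8]
Final shape: (3, 3, 2, 1).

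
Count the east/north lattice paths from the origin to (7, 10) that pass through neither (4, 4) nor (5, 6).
Number of paths = 9788

Inclusion–exclusion. Total paths: C(17, 7) = 19448. Through P₁: C(8, 4)·C(9, 3) = 5880. Through P₂: C(11, 5)·C(6, 2) = 6930. Since P₁ is strictly southwest of P₂, a monotone path through both must visit P₁ then P₂; paths through both = C(8, 4)·C(3, 1)·C(6, 2) = 3150. Avoid both = 19448 − 5880 − 6930 + 3150 = 9788.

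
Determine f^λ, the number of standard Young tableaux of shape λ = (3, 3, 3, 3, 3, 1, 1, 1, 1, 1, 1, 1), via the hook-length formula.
# SYT of shape (3, 3, 3, 3, 3, 1, 1, 1, 1, 1, 1, 1) = 10744272

Hook-length formula: f^λ = n! / Π hook(c), product over all cells c of the Young diagram. For λ = (3, 3, 3, 3, 3, 1, 1, 1, 1, 1, 1, 1), n = 22 boxes. Hook lengths by row (left-to-right, top-to-bottom): [14, 6, 5]; [13, 5, 4]; [12, 4, 3]; [11, 3, 2]; [10, 2, 1]; [7]; [6]; [5]; [4]; [3]; [2]; [1]. Product of hooks = 104613949440000. So f^λ = 22! / 104613949440000 = 1124000727777607680000 / 104613949440000 = 10744272.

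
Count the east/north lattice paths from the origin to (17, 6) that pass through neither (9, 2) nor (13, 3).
Number of paths = 63747

Inclusion–exclusion. Total paths: C(23, 17) = 100947. Through P₁: C(11, 9)·C(12, 8) = 27225. Through P₂: C(16, 13)·C(7, 4) = 19600. Since P₁ is strictly southwest of P₂, a monotone path through both must visit P₁ then P₂; paths through both = C(11, 9)·C(5, 4)·C(7, 4) = 9625. Avoid both = 100947 − 27225 − 19600 + 9625 = 63747.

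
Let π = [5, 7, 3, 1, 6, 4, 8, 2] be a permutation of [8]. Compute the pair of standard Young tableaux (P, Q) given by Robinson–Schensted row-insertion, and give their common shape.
P = [1, 2, 8] / [3, 4] / [5, 6] / [7];  Q = [1, 2, 7] / [3, 5] / [4, 6] / [8];  common shape = (3, 2, 2, 1)

Row-insert the values π_1, π_2, … into P one at a time, bumping the leftmost entry strictly greater than the inserted value down to the next row. The recording tableau Q records, in position (i, j), the step at which that cell was added to P.
  Insert 5 (step 1): P = [5];  Q = [1]
  Insert 7 (step 2): P = [5, 7];  Q = [1, 2]
  Insert 3 (step 3): P = [3, 7] / [5];  Q = [1, 2] / [3]
  Insert 1 (step 4): P = [1, 7] / [3] / [5];  Q = [1, 2] / [3] / [4]
  Insert 6 (step 5): P = [1, 6] / [3, 7] / [5];  Q = [1, 2] / [3, 5] / [4]
  Insert 4 (step 6): P = [1, 4] / [3, 6] / [5, 7];  Q = [1, 2] / [3, 5] / [4, 6]
  Insert 8 (step 7): P = [1, 4, 8] / [3, 6] / [5, 7];  Q = [1, 2, 7] / [3, 5] / [4, 6]
  Insert 2 (step 8): P = [1, 2, 8] / [3, 4] / [5, 6] / [7];  Q = [1, 2, 7] / [3, 5] / [4, 6] / [8]
Final shape: (3, 2, 2, 1).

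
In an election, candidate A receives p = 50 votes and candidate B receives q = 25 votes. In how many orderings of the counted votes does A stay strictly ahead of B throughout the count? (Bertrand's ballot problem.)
Strict-lead orderings = 17529515713716297876

Total orderings of the 75 votes with 50 for A: C(75, 50) = 52588547141148893628. By the Bertrand ballot formula (Cycle Lemma / reflection principle), the number of orderings in which A is strictly ahead of B throughout is (p − q)/(p + q) · C(p + q, p) = (50 − 25)/(50 + 25) · 52588547141148893628 = 17529515713716297876.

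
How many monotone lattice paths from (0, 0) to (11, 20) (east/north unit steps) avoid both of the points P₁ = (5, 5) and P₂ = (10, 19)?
Number of paths = 36798279

Inclusion–exclusion. Total paths: C(31, 11) = 84672315. Through P₁: C(10, 5)·C(21, 6) = 13674528. Through P₂: C(29, 10)·C(2, 1) = 40060020. Since P₁ is strictly southwest of P₂, a monotone path through both must visit P₁ then P₂; paths through both = C(10, 5)·C(19, 5)·C(2, 1) = 5860512. Avoid both = 84672315 − 13674528 − 40060020 + 5860512 = 36798279.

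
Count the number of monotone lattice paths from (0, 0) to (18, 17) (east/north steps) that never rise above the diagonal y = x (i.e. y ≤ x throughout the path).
Number of paths = 477638700

By the reflection principle (André's argument), the number of monotone paths to (18, 17) with n ≤ m that never go above y = x is C(35, 18) − C(35, 19) = 4537567650 − 4059928950 = 477638700.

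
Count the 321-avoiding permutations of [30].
C_30 = 3814986502092304

These 321-avoiding permutations are counted by the Catalan number C_n = (1/(n + 1)) · C(2n, n). For n = 30: C_30 = (1/31) · C(60, 30) = 118264581564861424/31 = 3814986502092304.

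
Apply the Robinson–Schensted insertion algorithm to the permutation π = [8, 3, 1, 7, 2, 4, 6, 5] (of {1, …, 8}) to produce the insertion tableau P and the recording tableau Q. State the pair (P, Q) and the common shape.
P = [1, 2, 4, 5] / [3, 6] / [7] / [8];  Q = [1, 4, 6, 7] / [2, 5] / [3] / [8];  common shape = (4, 2, 1, 1)

Row-insert the values π_1, π_2, … into P one at a time, bumping the leftmost entry strictly greater than the inserted value down to the next row. The recording tableau Q records, in position (i, j), the step at which that cell was added to P.
  Insert 8 (step 1): P = [8];  Q = [1]
  Insert 3 (step 2): P = [3] / [8];  Q = [1] / [2]
  Insert 1 (step 3): P = [1] / [3] / [8];  Q = [1] / [2] / [3]
  Insert 7 (step 4): P = [1, 7] / [3] / [8];  Q = [1, 4] / [2] / [3]
  Insert 2 (step 5): P = [1, 2] / [3, 7] / [8];  Q = [1, 4] / [2, 5] / [3]
  Insert 4 (step 6): P = [1, 2, 4] / [3, 7] / [8];  Q = [1, 4, 6] / [2, 5] / [3]
  Insert 6 (step 7): P = [1, 2, 4, 6] / [3, 7] / [8];  Q = [1, 4, 6, 7] / [2, 5] / [3]
  Insert 5 (step 8): P = [1, 2, 4, 5] / [3, 6] / [7] / [8];  Q = [1, 4, 6, 7] / [2, 5] / [3] / [8]
Final shape: (4, 2, 1, 1).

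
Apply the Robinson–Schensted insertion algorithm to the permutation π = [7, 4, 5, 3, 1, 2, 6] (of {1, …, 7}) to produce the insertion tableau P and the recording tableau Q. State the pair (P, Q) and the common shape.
P = [1, 2, 6] / [3, 5] / [4] / [7];  Q = [1, 3, 7] / [2, 6] / [4] / [5];  common shape = (3, 2, 1, 1)

Row-insert the values π_1, π_2, … into P one at a time, bumping the leftmost entry strictly greater than the inserted value down to the next row. The recording tableau Q records, in position (i, j), the step at which that cell was added to P.
  Insert 7 (step 1): P = [7];  Q = [1]
  Insert 4 (step 2): P = [4] / [7];  Q = [1] / [2]
  Insert 5 (step 3): P = [4, 5] / [7];  Q = [1, 3] / [2]
  Insert 3 (step 4): P = [3, 5] / [4] / [7];  Q = [1, 3] / [2] / [4]
  Insert 1 (step 5): P = [1, 5] / [3] / [4] / [7];  Q = [1, 3] / [2] / [4] / [5]
  Insert 2 (step 6): P = [1, 2] / [3, 5] / [4] / [7];  Q = [1, 3] / [2, 6] / [4] / [5]
  Insert 6 (step 7): P = [1, 2, 6] / [3, 5] / [4] / [7];  Q = [1, 3, 7] / [2, 6] / [4] / [5]
Final shape: (3, 2, 1, 1).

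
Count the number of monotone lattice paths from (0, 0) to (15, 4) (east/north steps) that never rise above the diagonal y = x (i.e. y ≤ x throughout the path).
Number of paths = 2907

By the reflection principle (André's argument), the number of monotone paths to (15, 4) with n ≤ m that never go above y = x is C(19, 15) − C(19, 16) = 3876 − 969 = 2907.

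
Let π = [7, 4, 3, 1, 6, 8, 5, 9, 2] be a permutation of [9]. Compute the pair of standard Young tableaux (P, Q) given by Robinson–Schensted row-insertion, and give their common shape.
P = [1, 2, 8, 9] / [3, 5] / [4, 6] / [7];  Q = [1, 5, 6, 8] / [2, 7] / [3, 9] / [4];  common shape = (4, 2, 2, 1)

Row-insert the values π_1, π_2, … into P one at a time, bumping the leftmost entry strictly greater than the inserted value down to the next row. The recording tableau Q records, in position (i, j), the step at which that cell was added to P.
  Insert 7 (step 1): P = [7];  Q = [1]
  Insert 4 (step 2): P = [4] / [7];  Q = [1] / [2]
  Insert 3 (step 3): P = [3] / [4] / [7];  Q = [1] / [2] / [3]
  Insert 1 (step 4): P = [1] / [3] / [4] / [7];  Q = [1] / [2] / [3] / [4]
  Insert 6 (step 5): P = [1, 6] / [3] / [4] / [7];  Q = [1, 5] / [2] / [3] / [4]
  Insert 8 (step 6): P = [1, 6, 8] / [3] / [4] / [7];  Q = [1, 5, 6] / [2] / [3] / [4]
  Insert 5 (step 7): P = [1, 5, 8] / [3, 6] / [4] / [7];  Q = [1, 5, 6] / [2, 7] / [3] / [4]
  Insert 9 (step 8): P = [1, 5, 8, 9] / [3, 6] / [4] / [7];  Q = [1, 5, 6, 8] / [2, 7] / [3] / [4]
  Insert 2 (step 9): P = [1, 2, 8, 9] / [3, 5] / [4, 6] / [7];  Q = [1, 5, 6, 8] / [2, 7] / [3, 9] / [4]
Final shape: (4, 2, 2, 1).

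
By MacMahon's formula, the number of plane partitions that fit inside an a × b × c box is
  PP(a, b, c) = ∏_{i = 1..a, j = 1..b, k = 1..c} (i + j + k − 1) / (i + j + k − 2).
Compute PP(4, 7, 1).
PP(4, 7, 1) = 330

Evaluate the triple product over i = 1..4, j = 1..7, k = 1..1. The factors are (2/1) · (3/2) · (4/3) · (5/4) · (6/5) · (7/6) · (8/7) · (3/2) · … (28 factors total). The numerators and denominators telescope so the product is an integer; carrying out the multiplication exactly gives PP(4, 7, 1) = 330.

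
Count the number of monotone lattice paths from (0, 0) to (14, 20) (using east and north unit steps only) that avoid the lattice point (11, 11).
Number of paths = 1236780600

Total paths from (0, 0) to (14, 20): C(34, 14) = 1391975640. Paths through (11, 11): (paths (0, 0) → (11, 11)) × (paths (11, 11) → (14, 20)) = C(22, 11) · C(12, 3) = 705432 · 220 = 155195040. Avoidance count = 1391975640 − 155195040 = 1236780600.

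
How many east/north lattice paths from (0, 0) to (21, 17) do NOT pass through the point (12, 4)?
Number of paths = 27875838980

Total paths from (0, 0) to (21, 17): C(38, 21) = 28781143380. Paths through (12, 4): (paths (0, 0) → (12, 4)) × (paths (12, 4) → (21, 17)) = C(16, 12) · C(22, 9) = 1820 · 497420 = 905304400. Avoidance count = 28781143380 − 905304400 = 27875838980.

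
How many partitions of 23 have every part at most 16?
p(23, parts ≤ 16) = 1225

Use the recurrence p(n, m) = p(n, m−1) + p(n−m, m): either the largest part is < m (count p(n, m−1)) or the largest part is exactly m (remove one copy of m, count p(n−m, m)). With p(0, ·) = 1 this gives p(23, parts ≤ 16) = 1225. (By conjugating Young diagrams, this also counts partitions of 23 into at most 16 parts.)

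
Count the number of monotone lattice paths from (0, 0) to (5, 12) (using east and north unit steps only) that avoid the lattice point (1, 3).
Number of paths = 3328

Total paths from (0, 0) to (5, 12): C(17, 5) = 6188. Paths through (1, 3): (paths (0, 0) → (1, 3)) × (paths (1, 3) → (5, 12)) = C(4, 1) · C(13, 4) = 4 · 715 = 2860. Avoidance count = 6188 − 2860 = 3328.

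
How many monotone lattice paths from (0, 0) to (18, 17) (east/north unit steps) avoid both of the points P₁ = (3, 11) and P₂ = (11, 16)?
Number of paths = 4417260138

Inclusion–exclusion. Total paths: C(35, 18) = 4537567650. Through P₁: C(14, 3)·C(21, 15) = 19752096. Through P₂: C(27, 11)·C(8, 7) = 104303160. Since P₁ is strictly southwest of P₂, a monotone path through both must visit P₁ then P₂; paths through both = C(14, 3)·C(13, 8)·C(8, 7) = 3747744. Avoid both = 4537567650 − 19752096 − 104303160 + 3747744 = 4417260138.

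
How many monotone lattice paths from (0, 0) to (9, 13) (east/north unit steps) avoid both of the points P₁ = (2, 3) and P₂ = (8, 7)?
Number of paths = 272595

Inclusion–exclusion. Total paths: C(22, 9) = 497420. Through P₁: C(5, 2)·C(17, 7) = 194480. Through P₂: C(15, 8)·C(7, 1) = 45045. Since P₁ is strictly southwest of P₂, a monotone path through both must visit P₁ then P₂; paths through both = C(5, 2)·C(10, 6)·C(7, 1) = 14700. Avoid both = 497420 − 194480 − 45045 + 14700 = 272595.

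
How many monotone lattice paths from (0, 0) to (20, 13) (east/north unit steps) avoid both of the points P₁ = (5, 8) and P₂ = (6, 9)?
Number of paths = 545773932

Inclusion–exclusion. Total paths: C(33, 20) = 573166440. Through P₁: C(13, 5)·C(20, 15) = 19953648. Through P₂: C(15, 6)·C(18, 14) = 15315300. Since P₁ is strictly southwest of P₂, a monotone path through both must visit P₁ then P₂; paths through both = C(13, 5)·C(2, 1)·C(18, 14) = 7876440. Avoid both = 573166440 − 19953648 − 15315300 + 7876440 = 545773932.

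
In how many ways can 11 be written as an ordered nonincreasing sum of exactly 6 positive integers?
p(11, 6 parts) = 7

Partitions of n into exactly k parts ↔ partitions of n − k into at most k parts (subtract 1 from each part). For n = 11, k = 6, the partitions are: 6+1+1+1+1+1, 5+2+1+1+1+1, 4+3+1+1+1+1, 4+2+2+1+1+1, 3+3+2+1+1+1, 3+2+2+2+1+1, 2+2+2+2+2+1. Count = 7.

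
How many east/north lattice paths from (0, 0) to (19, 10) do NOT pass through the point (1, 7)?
Number of paths = 20019370

Total paths from (0, 0) to (19, 10): C(29, 19) = 20030010. Paths through (1, 7): (paths (0, 0) → (1, 7)) × (paths (1, 7) → (19, 10)) = C(8, 1) · C(21, 18) = 8 · 1330 = 10640. Avoidance count = 20030010 − 10640 = 20019370.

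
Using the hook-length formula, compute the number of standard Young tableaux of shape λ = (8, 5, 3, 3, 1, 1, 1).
# SYT of shape (8, 5, 3, 3, 1, 1, 1) = 2731432704

Hook-length formula: f^λ = n! / Π hook(c), product over all cells c of the Young diagram. For λ = (8, 5, 3, 3, 1, 1, 1), n = 22 boxes. Hook lengths by row (left-to-right, top-to-bottom): [14, 10, 9, 6, 5, 3, 2, 1]; [10, 6, 5, 2, 1]; [7, 3, 2]; [6, 2, 1]; [3]; [2]; [1]. Product of hooks = 411505920000. So f^λ = 22! / 411505920000 = 1124000727777607680000 / 411505920000 = 2731432704.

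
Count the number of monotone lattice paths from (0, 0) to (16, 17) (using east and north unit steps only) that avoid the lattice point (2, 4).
Number of paths = 865928610

Total paths from (0, 0) to (16, 17): C(33, 16) = 1166803110. Paths through (2, 4): (paths (0, 0) → (2, 4)) × (paths (2, 4) → (16, 17)) = C(6, 2) · C(27, 14) = 15 · 20058300 = 300874500. Avoidance count = 1166803110 − 300874500 = 865928610.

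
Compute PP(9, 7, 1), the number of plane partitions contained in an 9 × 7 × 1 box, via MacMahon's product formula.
PP(9, 7, 1) = 11440

Evaluate the triple product over i = 1..9, j = 1..7, k = 1..1. The factors are (2/1) · (3/2) · (4/3) · (5/4) · (6/5) · (7/6) · (8/7) · (3/2) · … (63 factors total). The numerators and denominators telescope so the product is an integer; carrying out the multiplication exactly gives PP(9, 7, 1) = 11440.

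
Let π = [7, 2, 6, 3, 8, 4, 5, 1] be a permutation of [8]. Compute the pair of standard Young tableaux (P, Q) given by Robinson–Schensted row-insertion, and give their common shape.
P = [1, 3, 4, 5] / [2, 8] / [6] / [7];  Q = [1, 3, 5, 7] / [2, 6] / [4] / [8];  common shape = (4, 2, 1, 1)

Row-insert the values π_1, π_2, … into P one at a time, bumping the leftmost entry strictly greater than the inserted value down to the next row. The recording tableau Q records, in position (i, j), the step at which that cell was added to P.
  Insert 7 (step 1): P = [7];  Q = [1]
  Insert 2 (step 2): P = [2] / [7];  Q = [1] / [2]
  Insert 6 (step 3): P = [2, 6] / [7];  Q = [1, 3] / [2]
  Insert 3 (step 4): P = [2, 3] / [6] / [7];  Q = [1, 3] / [2] / [4]
  Insert 8 (step 5): P = [2, 3, 8] / [6] / [7];  Q = [1, 3, 5] / [2] / [4]
  Insert 4 (step 6): P = [2, 3, 4] / [6, 8] / [7];  Q = [1, 3, 5] / [2, 6] / [4]
  Insert 5 (step 7): P = [2, 3, 4, 5] / [6, 8] / [7];  Q = [1, 3, 5, 7] / [2, 6] / [4]
  Insert 1 (step 8): P = [1, 3, 4, 5] / [2, 8] / [6] / [7];  Q = [1, 3, 5, 7] / [2, 6] / [4] / [8]
Final shape: (4, 2, 1, 1).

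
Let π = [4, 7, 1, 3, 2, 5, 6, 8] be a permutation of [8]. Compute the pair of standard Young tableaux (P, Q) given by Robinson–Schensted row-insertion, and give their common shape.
P = [1, 2, 5, 6, 8] / [3, 7] / [4];  Q = [1, 2, 6, 7, 8] / [3, 4] / [5];  common shape = (5, 2, 1)

Row-insert the values π_1, π_2, … into P one at a time, bumping the leftmost entry strictly greater than the inserted value down to the next row. The recording tableau Q records, in position (i, j), the step at which that cell was added to P.
  Insert 4 (step 1): P = [4];  Q = [1]
  Insert 7 (step 2): P = [4, 7];  Q = [1, 2]
  Insert 1 (step 3): P = [1, 7] / [4];  Q = [1, 2] / [3]
  Insert 3 (step 4): P = [1, 3] / [4, 7];  Q = [1, 2] / [3, 4]
  Insert 2 (step 5): P = [1, 2] / [3, 7] / [4];  Q = [1, 2] / [3, 4] / [5]
  Insert 5 (step 6): P = [1, 2, 5] / [3, 7] / [4];  Q = [1, 2, 6] / [3, 4] / [5]
  Insert 6 (step 7): P = [1, 2, 5, 6] / [3, 7] / [4];  Q = [1, 2, 6, 7] / [3, 4] / [5]
  Insert 8 (step 8): P = [1, 2, 5, 6, 8] / [3, 7] / [4];  Q = [1, 2, 6, 7, 8] / [3, 4] / [5]
Final shape: (5, 2, 1).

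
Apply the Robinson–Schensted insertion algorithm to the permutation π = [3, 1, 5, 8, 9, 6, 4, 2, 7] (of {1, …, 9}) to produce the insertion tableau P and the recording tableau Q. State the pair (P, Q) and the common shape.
P = [1, 2, 6, 7] / [3, 4, 9] / [5] / [8];  Q = [1, 3, 4, 5] / [2, 6, 9] / [7] / [8];  common shape = (4, 3, 1, 1)

Row-insert the values π_1, π_2, … into P one at a time, bumping the leftmost entry strictly greater than the inserted value down to the next row. The recording tableau Q records, in position (i, j), the step at which that cell was added to P.
  Insert 3 (step 1): P = [3];  Q = [1]
  Insert 1 (step 2): P = [1] / [3];  Q = [1] / [2]
  Insert 5 (step 3): P = [1, 5] / [3];  Q = [1, 3] / [2]
  Insert 8 (step 4): P = [1, 5, 8] / [3];  Q = [1, 3, 4] / [2]
  Insert 9 (step 5): P = [1, 5, 8, 9] / [3];  Q = [1, 3, 4, 5] / [2]
  Insert 6 (step 6): P = [1, 5, 6, 9] / [3, 8];  Q = [1, 3, 4, 5] / [2, 6]
  Insert 4 (step 7): P = [1, 4, 6, 9] / [3, 5] / [8];  Q = [1, 3, 4, 5] / [2, 6] / [7]
  Insert 2 (step 8): P = [1, 2, 6, 9] / [3, 4] / [5] / [8];  Q = [1, 3, 4, 5] / [2, 6] / [7] / [8]
  Insert 7 (step 9): P = [1, 2, 6, 7] / [3, 4, 9] / [5] / [8];  Q = [1, 3, 4, 5] / [2, 6, 9] / [7] / [8]
Final shape: (4, 3, 1, 1).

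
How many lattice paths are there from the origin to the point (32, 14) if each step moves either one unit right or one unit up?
Number of paths = 239877544005

A monotone lattice path from (0, 0) to (32, 14) consists of 32 east steps and 14 north steps in some order, so it is determined by which 32 of the 46 steps are east. The count is C(46, 32) = 239877544005.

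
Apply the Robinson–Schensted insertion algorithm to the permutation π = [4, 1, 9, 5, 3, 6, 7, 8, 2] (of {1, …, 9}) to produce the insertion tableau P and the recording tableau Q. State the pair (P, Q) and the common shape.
P = [1, 2, 6, 7, 8] / [3, 5] / [4] / [9];  Q = [1, 3, 6, 7, 8] / [2, 4] / [5] / [9];  common shape = (5, 2, 1, 1)

Row-insert the values π_1, π_2, … into P one at a time, bumping the leftmost entry strictly greater than the inserted value down to the next row. The recording tableau Q records, in position (i, j), the step at which that cell was added to P.
  Insert 4 (step 1): P = [4];  Q = [1]
  Insert 1 (step 2): P = [1] / [4];  Q = [1] / [2]
  Insert 9 (step 3): P = [1, 9] / [4];  Q = [1, 3] / [2]
  Insert 5 (step 4): P = [1, 5] / [4, 9];  Q = [1, 3] / [2, 4]
  Insert 3 (step 5): P = [1, 3] / [4, 5] / [9];  Q = [1, 3] / [2, 4] / [5]
  Insert 6 (step 6): P = [1, 3, 6] / [4, 5] / [9];  Q = [1, 3, 6] / [2, 4] / [5]
  Insert 7 (step 7): P = [1, 3, 6, 7] / [4, 5] / [9];  Q = [1, 3, 6, 7] / [2, 4] / [5]
  Insert 8 (step 8): P = [1, 3, 6, 7, 8] / [4, 5] / [9];  Q = [1, 3, 6, 7, 8] / [2, 4] / [5]
  Insert 2 (step 9): P = [1, 2, 6, 7, 8] / [3, 5] / [4] / [9];  Q = [1, 3, 6, 7, 8] / [2, 4] / [5] / [9]
Final shape: (5, 2, 1, 1).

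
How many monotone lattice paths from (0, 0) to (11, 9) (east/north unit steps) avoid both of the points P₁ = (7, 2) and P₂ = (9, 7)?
Number of paths = 91976

Inclusion–exclusion. Total paths: C(20, 11) = 167960. Through P₁: C(9, 7)·C(11, 4) = 11880. Through P₂: C(16, 9)·C(4, 2) = 68640. Since P₁ is strictly southwest of P₂, a monotone path through both must visit P₁ then P₂; paths through both = C(9, 7)·C(7, 2)·C(4, 2) = 4536. Avoid both = 167960 − 11880 − 68640 + 4536 = 91976.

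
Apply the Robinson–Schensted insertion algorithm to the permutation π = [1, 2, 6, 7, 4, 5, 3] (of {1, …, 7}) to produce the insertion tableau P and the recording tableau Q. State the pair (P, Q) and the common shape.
P = [1, 2, 3, 5] / [4, 7] / [6];  Q = [1, 2, 3, 4] / [5, 6] / [7];  common shape = (4, 2, 1)

Row-insert the values π_1, π_2, … into P one at a time, bumping the leftmost entry strictly greater than the inserted value down to the next row. The recording tableau Q records, in position (i, j), the step at which that cell was added to P.
  Insert 1 (step 1): P = [1];  Q = [1]
  Insert 2 (step 2): P = [1, 2];  Q = [1, 2]
  Insert 6 (step 3): P = [1, 2, 6];  Q = [1, 2, 3]
  Insert 7 (step 4): P = [1, 2, 6, 7];  Q = [1, 2, 3, 4]
  Insert 4 (step 5): P = [1, 2, 4, 7] / [6];  Q = [1, 2, 3, 4] / [5]
  Insert 5 (step 6): P = [1, 2, 4, 5] / [6, 7];  Q = [1, 2, 3, 4] / [5, 6]
  Insert 3 (step 7): P = [1, 2, 3, 5] / [4, 7] / [6];  Q = [1, 2, 3, 4] / [5, 6] / [7]
Final shape: (4, 2, 1).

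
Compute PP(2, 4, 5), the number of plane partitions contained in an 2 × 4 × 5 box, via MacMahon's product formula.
PP(2, 4, 5) = 5292

Evaluate the triple product over i = 1..2, j = 1..4, k = 1..5. The factors are (2/1) · (3/2) · (4/3) · (5/4) · (6/5) · (3/2) · (4/3) · (5/4) · … (40 factors total). The numerators and denominators telescope so the product is an integer; carrying out the multiplication exactly gives PP(2, 4, 5) = 5292.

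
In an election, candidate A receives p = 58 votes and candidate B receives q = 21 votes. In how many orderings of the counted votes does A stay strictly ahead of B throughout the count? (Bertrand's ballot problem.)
Strict-lead orderings = 3488967060781725380

Total orderings of the 79 votes with 58 for A: C(79, 58) = 7449416156804224460. By the Bertrand ballot formula (Cycle Lemma / reflection principle), the number of orderings in which A is strictly ahead of B throughout is (p − q)/(p + q) · C(p + q, p) = (58 − 21)/(58 + 21) · 7449416156804224460 = 3488967060781725380.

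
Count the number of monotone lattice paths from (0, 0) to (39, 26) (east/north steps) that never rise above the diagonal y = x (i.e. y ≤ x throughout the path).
Number of paths = 350908747657532568

By the reflection principle (André's argument), the number of monotone paths to (39, 26) with n ≤ m that never go above y = x is C(65, 39) − C(65, 40) = 1002596421878664480 − 651687674221131912 = 350908747657532568.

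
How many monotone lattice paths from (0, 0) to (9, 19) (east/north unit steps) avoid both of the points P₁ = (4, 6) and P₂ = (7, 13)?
Number of paths = 3642660

Inclusion–exclusion. Total paths: C(28, 9) = 6906900. Through P₁: C(10, 4)·C(18, 5) = 1799280. Through P₂: C(20, 7)·C(8, 2) = 2170560. Since P₁ is strictly southwest of P₂, a monotone path through both must visit P₁ then P₂; paths through both = C(10, 4)·C(10, 3)·C(8, 2) = 705600. Avoid both = 6906900 − 1799280 − 2170560 + 705600 = 3642660.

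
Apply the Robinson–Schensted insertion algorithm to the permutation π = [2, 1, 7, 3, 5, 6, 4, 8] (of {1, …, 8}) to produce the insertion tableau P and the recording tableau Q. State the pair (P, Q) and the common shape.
P = [1, 3, 4, 6, 8] / [2, 5] / [7];  Q = [1, 3, 5, 6, 8] / [2, 4] / [7];  common shape = (5, 2, 1)

Row-insert the values π_1, π_2, … into P one at a time, bumping the leftmost entry strictly greater than the inserted value down to the next row. The recording tableau Q records, in position (i, j), the step at which that cell was added to P.
  Insert 2 (step 1): P = [2];  Q = [1]
  Insert 1 (step 2): P = [1] / [2];  Q = [1] / [2]
  Insert 7 (step 3): P = [1, 7] / [2];  Q = [1, 3] / [2]
  Insert 3 (step 4): P = [1, 3] / [2, 7];  Q = [1, 3] / [2, 4]
  Insert 5 (step 5): P = [1, 3, 5] / [2, 7];  Q = [1, 3, 5] / [2, 4]
  Insert 6 (step 6): P = [1, 3, 5, 6] / [2, 7];  Q = [1, 3, 5, 6] / [2, 4]
  Insert 4 (step 7): P = [1, 3, 4, 6] / [2, 5] / [7];  Q = [1, 3, 5, 6] / [2, 4] / [7]
  Insert 8 (step 8): P = [1, 3, 4, 6, 8] / [2, 5] / [7];  Q = [1, 3, 5, 6, 8] / [2, 4] / [7]
Final shape: (5, 2, 1).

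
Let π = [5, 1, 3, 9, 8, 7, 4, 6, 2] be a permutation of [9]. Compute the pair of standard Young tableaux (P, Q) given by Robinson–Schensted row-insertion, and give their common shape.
P = [1, 2, 4, 6] / [3, 7] / [5] / [8] / [9];  Q = [1, 3, 4, 8] / [2, 5] / [6] / [7] / [9];  common shape = (4, 2, 1, 1, 1)

Row-insert the values π_1, π_2, … into P one at a time, bumping the leftmost entry strictly greater than the inserted value down to the next row. The recording tableau Q records, in position (i, j), the step at which that cell was added to P.
  Insert 5 (step 1): P = [5];  Q = [1]
  Insert 1 (step 2): P = [1] / [5];  Q = [1] / [2]
  Insert 3 (step 3): P = [1, 3] / [5];  Q = [1, 3] / [2]
  Insert 9 (step 4): P = [1, 3, 9] / [5];  Q = [1, 3, 4] / [2]
  Insert 8 (step 5): P = [1, 3, 8] / [5, 9];  Q = [1, 3, 4] / [2, 5]
  Insert 7 (step 6): P = [1, 3, 7] / [5, 8] / [9];  Q = [1, 3, 4] / [2, 5] / [6]
  Insert 4 (step 7): P = [1, 3, 4] / [5, 7] / [8] / [9];  Q = [1, 3, 4] / [2, 5] / [6] / [7]
  Insert 6 (step 8): P = [1, 3, 4, 6] / [5, 7] / [8] / [9];  Q = [1, 3, 4, 8] / [2, 5] / [6] / [7]
  Insert 2 (step 9): P = [1, 2, 4, 6] / [3, 7] / [5] / [8] / [9];  Q = [1, 3, 4, 8] / [2, 5] / [6] / [7] / [9]
Final shape: (4, 2, 1, 1, 1).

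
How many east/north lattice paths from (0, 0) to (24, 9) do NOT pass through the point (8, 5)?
Number of paths = 32331585

Total paths from (0, 0) to (24, 9): C(33, 24) = 38567100. Paths through (8, 5): (paths (0, 0) → (8, 5)) × (paths (8, 5) → (24, 9)) = C(13, 8) · C(20, 16) = 1287 · 4845 = 6235515. Avoidance count = 38567100 − 6235515 = 32331585.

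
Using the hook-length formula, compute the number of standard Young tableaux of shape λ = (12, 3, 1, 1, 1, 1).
# SYT of shape (12, 3, 1, 1, 1, 1) = 444600

Hook-length formula: f^λ = n! / Π hook(c), product over all cells c of the Young diagram. For λ = (12, 3, 1, 1, 1, 1), n = 19 boxes. Hook lengths by row (left-to-right, top-to-bottom): [17, 12, 11, 9, 8, 7, 6, 5, 4, 3, 2, 1]; [7, 2, 1]; [4]; [3]; [2]; [1]. Product of hooks = 273605713920. So f^λ = 19! / 273605713920 = 121645100408832000 / 273605713920 = 444600.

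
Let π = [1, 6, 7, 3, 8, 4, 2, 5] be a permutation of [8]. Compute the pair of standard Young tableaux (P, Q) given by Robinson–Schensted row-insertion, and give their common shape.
P = [1, 2, 4, 5] / [3, 7, 8] / [6];  Q = [1, 2, 3, 5] / [4, 6, 8] / [7];  common shape = (4, 3, 1)

Row-insert the values π_1, π_2, … into P one at a time, bumping the leftmost entry strictly greater than the inserted value down to the next row. The recording tableau Q records, in position (i, j), the step at which that cell was added to P.
  Insert 1 (step 1): P = [1];  Q = [1]
  Insert 6 (step 2): P = [1, 6];  Q = [1, 2]
  Insert 7 (step 3): P = [1, 6, 7];  Q = [1, 2, 3]
  Insert 3 (step 4): P = [1, 3, 7] / [6];  Q = [1, 2, 3] / [4]
  Insert 8 (step 5): P = [1, 3, 7, 8] / [6];  Q = [1, 2, 3, 5] / [4]
  Insert 4 (step 6): P = [1, 3, 4, 8] / [6, 7];  Q = [1, 2, 3, 5] / [4, 6]
  Insert 2 (step 7): P = [1, 2, 4, 8] / [3, 7] / [6];  Q = [1, 2, 3, 5] / [4, 6] / [7]
  Insert 5 (step 8): P = [1, 2, 4, 5] / [3, 7, 8] / [6];  Q = [1, 2, 3, 5] / [4, 6, 8] / [7]
Final shape: (4, 3, 1).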